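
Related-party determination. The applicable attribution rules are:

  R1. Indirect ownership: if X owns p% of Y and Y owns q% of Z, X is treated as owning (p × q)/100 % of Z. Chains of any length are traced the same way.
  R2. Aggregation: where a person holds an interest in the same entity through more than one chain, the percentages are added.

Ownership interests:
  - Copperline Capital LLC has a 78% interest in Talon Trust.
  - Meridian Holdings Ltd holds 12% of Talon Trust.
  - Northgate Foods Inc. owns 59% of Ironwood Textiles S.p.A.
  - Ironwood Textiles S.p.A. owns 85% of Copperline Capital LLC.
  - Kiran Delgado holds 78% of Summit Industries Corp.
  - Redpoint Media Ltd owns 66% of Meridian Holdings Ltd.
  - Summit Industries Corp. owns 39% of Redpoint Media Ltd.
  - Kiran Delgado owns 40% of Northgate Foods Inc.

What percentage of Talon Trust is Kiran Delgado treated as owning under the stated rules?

Chain via Northgate Foods Inc. → Ironwood Textiles S.p.A. → Copperline Capital LLC (R1): 40% × 59% × 85% × 78% = 15.6468% of Talon Trust.
Chain via Summit Industries Corp. → Redpoint Media Ltd → Meridian Holdings Ltd (R1): 78% × 39% × 66% × 12% = 2.409264% of Talon Trust.
Aggregating (R2): 15.6468% + 2.409264% = 18.056064%.

18.056064%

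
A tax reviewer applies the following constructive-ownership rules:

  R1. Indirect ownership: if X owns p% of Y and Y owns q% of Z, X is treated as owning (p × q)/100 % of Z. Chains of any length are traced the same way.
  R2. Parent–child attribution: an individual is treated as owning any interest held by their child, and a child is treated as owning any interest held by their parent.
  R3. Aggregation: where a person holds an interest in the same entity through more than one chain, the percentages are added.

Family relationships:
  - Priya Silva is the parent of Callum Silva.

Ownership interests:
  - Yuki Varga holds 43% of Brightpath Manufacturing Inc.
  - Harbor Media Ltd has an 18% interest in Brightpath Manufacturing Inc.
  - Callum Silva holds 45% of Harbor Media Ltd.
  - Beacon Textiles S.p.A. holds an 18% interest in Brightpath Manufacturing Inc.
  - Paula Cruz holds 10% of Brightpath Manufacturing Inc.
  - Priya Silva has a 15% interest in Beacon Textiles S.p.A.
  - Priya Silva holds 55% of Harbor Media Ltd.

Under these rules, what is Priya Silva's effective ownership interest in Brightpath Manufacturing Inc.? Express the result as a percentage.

By parent–child attribution (R2), Priya Silva is treated as also owning Callum Silva's interest in Harbor Media Ltd, giving 55% + 45% = 100%.
Chain via Harbor Media Ltd (R1): 100% × 18% = 18% of Brightpath Manufacturing Inc.
Chain via Beacon Textiles S.p.A. (R1): 15% × 18% = 2.7% of Brightpath Manufacturing Inc.
Aggregating (R3): 18% + 2.7% = 20.7%.

20.7%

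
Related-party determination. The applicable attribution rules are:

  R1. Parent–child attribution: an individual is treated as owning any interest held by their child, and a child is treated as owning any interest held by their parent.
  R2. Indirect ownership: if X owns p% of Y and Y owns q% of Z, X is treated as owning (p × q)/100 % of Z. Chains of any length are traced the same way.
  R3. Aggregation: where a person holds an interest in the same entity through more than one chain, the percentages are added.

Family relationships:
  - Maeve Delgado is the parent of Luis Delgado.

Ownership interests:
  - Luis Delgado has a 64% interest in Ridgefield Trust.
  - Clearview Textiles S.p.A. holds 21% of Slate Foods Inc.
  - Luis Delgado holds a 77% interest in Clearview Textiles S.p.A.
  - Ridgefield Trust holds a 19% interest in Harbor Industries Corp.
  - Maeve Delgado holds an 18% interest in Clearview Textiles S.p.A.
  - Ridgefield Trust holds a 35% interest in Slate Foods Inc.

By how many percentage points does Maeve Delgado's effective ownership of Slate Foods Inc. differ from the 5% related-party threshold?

By parent–child attribution (R1), Maeve Delgado is treated as also owning Luis Delgado's interest in Clearview Textiles S.p.A, giving 18% + 77% = 95%.
By parent–child attribution (R1), Maeve Delgado is treated as owning Luis Delgado's 64% interest in Ridgefield Trust.
Chain via Clearview Textiles S.p.A. (R2): 95% × 21% = 19.95% of Slate Foods Inc.
Chain via Ridgefield Trust (R2): 64% × 35% = 22.4% of Slate Foods Inc.
Aggregating (R3): 19.95% + 22.4% = 42.35%.
42.35% exceeds the 5% threshold by 37.35 percentage points.

37.35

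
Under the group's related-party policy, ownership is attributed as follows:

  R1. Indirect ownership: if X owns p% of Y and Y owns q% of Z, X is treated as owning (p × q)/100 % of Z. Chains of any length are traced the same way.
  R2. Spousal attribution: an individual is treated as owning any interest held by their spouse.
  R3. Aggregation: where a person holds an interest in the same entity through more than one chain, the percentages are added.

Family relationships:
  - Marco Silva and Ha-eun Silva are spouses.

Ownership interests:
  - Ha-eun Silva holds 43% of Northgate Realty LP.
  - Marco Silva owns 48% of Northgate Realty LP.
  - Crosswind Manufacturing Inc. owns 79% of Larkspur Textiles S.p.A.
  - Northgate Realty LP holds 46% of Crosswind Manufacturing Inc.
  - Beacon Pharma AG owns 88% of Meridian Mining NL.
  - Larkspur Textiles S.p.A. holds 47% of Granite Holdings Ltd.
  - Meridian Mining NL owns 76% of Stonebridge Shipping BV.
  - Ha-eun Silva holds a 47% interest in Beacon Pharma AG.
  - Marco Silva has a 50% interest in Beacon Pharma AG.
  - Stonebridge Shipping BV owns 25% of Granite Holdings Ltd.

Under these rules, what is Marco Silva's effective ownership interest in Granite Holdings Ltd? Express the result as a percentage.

By spousal attribution (R2), Marco Silva is treated as also owning Ha-eun Silva's interest in Northgate Realty LP, giving 48% + 43% = 91%.
By spousal attribution (R2), Marco Silva is treated as also owning Ha-eun Silva's interest in Beacon Pharma AG, giving 50% + 47% = 97%.
Chain via Northgate Realty LP → Crosswind Manufacturing Inc. → Larkspur Textiles S.p.A. (R1): 91% × 46% × 79% × 47% = 15.542618% of Granite Holdings Ltd.
Chain via Beacon Pharma AG → Meridian Mining NL → Stonebridge Shipping BV (R1): 97% × 88% × 76% × 25% = 16.2184% of Granite Holdings Ltd.
Aggregating (R3): 15.542618% + 16.2184% = 31.761018%.

31.761018%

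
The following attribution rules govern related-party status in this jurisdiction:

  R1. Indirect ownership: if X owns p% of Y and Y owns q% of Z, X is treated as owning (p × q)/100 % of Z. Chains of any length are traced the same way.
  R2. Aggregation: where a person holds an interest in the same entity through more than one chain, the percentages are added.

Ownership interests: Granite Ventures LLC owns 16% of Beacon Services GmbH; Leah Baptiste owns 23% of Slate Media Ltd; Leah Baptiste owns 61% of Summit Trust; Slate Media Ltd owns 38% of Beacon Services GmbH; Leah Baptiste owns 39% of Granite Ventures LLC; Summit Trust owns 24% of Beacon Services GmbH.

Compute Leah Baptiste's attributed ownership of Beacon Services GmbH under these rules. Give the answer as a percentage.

Chain via Slate Media Ltd (R1): 23% × 38% = 8.74% of Beacon Services GmbH.
Chain via Granite Ventures LLC (R1): 39% × 16% = 6.24% of Beacon Services GmbH.
Chain via Summit Trust (R1): 61% × 24% = 14.64% of Beacon Services GmbH.
Aggregating (R2): 8.74% + 6.24% + 14.64% = 29.62%.

29.62%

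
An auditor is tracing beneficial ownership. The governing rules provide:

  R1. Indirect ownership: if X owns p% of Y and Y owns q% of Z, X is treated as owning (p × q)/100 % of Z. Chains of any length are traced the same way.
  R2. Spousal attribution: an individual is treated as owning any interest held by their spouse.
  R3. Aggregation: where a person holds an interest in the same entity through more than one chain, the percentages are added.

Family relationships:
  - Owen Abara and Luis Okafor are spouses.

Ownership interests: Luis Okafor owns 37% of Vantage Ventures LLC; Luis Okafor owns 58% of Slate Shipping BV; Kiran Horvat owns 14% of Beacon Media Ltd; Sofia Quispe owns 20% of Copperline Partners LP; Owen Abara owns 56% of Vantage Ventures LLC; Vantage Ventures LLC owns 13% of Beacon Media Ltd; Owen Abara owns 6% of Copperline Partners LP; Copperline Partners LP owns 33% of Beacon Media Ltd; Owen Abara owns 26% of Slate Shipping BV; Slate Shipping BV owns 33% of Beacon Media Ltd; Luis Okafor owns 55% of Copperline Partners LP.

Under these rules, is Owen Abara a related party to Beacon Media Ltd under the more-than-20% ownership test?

By spousal attribution (R2), Owen Abara is treated as also owning Luis Okafor's interest in Slate Shipping BV, giving 26% + 58% = 84%.
By spousal attribution (R2), Owen Abara is treated as also owning Luis Okafor's interest in Copperline Partners LP, giving 6% + 55% = 61%.
By spousal attribution (R2), Owen Abara is treated as also owning Luis Okafor's interest in Vantage Ventures LLC, giving 56% + 37% = 93%.
Chain via Slate Shipping BV (R1): 84% × 33% = 27.72% of Beacon Media Ltd.
Chain via Copperline Partners LP (R1): 61% × 33% = 20.13% of Beacon Media Ltd.
Chain via Vantage Ventures LLC (R1): 93% × 13% = 12.09% of Beacon Media Ltd.
Aggregating (R3): 27.72% + 20.13% + 12.09% = 59.94%.
59.94% exceeds the 20% threshold, so Owen is a related party to Beacon Media Ltd.

Yes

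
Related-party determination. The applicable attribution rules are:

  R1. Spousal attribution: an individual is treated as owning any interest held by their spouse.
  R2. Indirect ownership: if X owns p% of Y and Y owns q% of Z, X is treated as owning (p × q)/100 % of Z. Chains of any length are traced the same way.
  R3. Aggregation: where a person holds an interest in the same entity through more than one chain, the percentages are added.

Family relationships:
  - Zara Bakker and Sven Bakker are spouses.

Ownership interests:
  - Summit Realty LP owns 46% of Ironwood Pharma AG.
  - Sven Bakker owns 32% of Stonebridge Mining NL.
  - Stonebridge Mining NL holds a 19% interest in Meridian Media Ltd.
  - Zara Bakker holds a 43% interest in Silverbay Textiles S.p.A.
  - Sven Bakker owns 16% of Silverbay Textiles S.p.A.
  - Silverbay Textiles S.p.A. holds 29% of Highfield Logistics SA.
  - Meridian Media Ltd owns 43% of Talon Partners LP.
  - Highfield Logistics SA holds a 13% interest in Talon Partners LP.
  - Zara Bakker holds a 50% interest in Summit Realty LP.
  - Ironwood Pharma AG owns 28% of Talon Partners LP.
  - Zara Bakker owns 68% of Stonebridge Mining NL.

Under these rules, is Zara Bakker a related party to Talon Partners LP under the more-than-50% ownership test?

No

By spousal attribution (R1), Zara Bakker is treated as also owning Sven Bakker's interest in Stonebridge Mining NL, giving 68% + 32% = 100%.
By spousal attribution (R1), Zara Bakker is treated as also owning Sven Bakker's interest in Silverbay Textiles S.p.A, giving 43% + 16% = 59%.
Chain via Stonebridge Mining NL → Meridian Media Ltd (R2): 100% × 19% × 43% = 8.17% of Talon Partners LP.
Chain via Silverbay Textiles S.p.A. → Highfield Logistics SA (R2): 59% × 29% × 13% = 2.2243% of Talon Partners LP.
Chain via Summit Realty LP → Ironwood Pharma AG (R2): 50% × 46% × 28% = 6.44% of Talon Partners LP.
Aggregating (R3): 8.17% + 2.2243% + 6.44% = 16.8343%.
16.8343% does not exceed the 50% threshold, so Zara is not a related party to Talon Partners LP.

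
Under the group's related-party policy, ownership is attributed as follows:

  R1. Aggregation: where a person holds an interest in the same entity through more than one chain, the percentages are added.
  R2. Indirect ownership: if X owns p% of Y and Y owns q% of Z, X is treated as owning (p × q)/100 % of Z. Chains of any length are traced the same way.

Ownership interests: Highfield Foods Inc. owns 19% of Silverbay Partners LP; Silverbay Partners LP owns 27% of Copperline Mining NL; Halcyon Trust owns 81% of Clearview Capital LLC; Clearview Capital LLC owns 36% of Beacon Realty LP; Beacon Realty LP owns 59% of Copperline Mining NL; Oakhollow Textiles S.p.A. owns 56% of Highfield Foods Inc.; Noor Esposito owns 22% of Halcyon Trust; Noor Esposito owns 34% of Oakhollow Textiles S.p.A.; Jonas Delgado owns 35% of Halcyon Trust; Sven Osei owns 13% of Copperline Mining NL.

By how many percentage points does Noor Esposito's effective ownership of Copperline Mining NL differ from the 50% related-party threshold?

45.23828

Chain via Oakhollow Textiles S.p.A. → Highfield Foods Inc. → Silverbay Partners LP (R2): 34% × 56% × 19% × 27% = 0.976752% of Copperline Mining NL.
Chain via Halcyon Trust → Clearview Capital LLC → Beacon Realty LP (R2): 22% × 81% × 36% × 59% = 3.784968% of Copperline Mining NL.
Aggregating (R1): 0.976752% + 3.784968% = 4.76172%.
4.76172% falls short of the 50% threshold by 45.23828 percentage points.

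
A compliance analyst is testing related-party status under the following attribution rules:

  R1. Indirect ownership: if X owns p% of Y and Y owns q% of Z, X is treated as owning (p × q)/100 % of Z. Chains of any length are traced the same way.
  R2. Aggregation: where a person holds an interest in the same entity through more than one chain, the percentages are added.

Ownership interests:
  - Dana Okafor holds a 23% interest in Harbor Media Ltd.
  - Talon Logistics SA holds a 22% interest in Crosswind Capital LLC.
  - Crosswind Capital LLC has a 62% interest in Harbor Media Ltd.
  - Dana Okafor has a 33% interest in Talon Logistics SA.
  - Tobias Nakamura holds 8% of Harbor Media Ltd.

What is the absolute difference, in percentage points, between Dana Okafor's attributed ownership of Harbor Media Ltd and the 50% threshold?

Chain via Talon Logistics SA → Crosswind Capital LLC (R1): 33% × 22% × 62% = 4.5012% of Harbor Media Ltd.
Direct interest in Harbor Media Ltd: 23%.
Aggregating (R2): 4.5012% + 23% = 27.5012%.
27.5012% falls short of the 50% threshold by 22.4988 percentage points.

22.4988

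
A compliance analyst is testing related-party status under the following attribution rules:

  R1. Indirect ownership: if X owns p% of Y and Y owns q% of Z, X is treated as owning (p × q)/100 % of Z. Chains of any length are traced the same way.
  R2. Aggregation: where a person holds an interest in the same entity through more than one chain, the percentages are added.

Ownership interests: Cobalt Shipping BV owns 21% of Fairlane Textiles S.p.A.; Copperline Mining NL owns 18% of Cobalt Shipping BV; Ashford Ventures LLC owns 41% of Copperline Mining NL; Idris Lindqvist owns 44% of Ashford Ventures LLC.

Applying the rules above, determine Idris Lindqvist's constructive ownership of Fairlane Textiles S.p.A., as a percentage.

0.681912%

Chain via Ashford Ventures LLC → Copperline Mining NL → Cobalt Shipping BV (R1): 44% × 41% × 18% × 21% = 0.681912% of Fairlane Textiles S.p.A.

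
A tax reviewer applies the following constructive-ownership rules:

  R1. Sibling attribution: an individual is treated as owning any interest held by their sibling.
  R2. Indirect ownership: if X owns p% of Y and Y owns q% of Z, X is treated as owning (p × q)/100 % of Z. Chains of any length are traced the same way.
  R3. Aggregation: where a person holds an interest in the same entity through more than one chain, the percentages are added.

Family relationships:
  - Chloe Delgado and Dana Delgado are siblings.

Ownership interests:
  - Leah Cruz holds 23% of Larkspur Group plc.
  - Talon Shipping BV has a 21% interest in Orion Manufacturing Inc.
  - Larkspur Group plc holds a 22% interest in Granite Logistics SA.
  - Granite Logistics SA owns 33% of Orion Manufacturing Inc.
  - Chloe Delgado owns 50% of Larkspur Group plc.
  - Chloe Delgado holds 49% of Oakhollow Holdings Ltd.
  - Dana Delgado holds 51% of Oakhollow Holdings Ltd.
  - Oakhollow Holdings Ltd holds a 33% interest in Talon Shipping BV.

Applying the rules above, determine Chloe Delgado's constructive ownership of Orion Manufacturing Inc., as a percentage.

By sibling attribution (R1), Chloe Delgado is treated as also owning Dana Delgado's interest in Oakhollow Holdings Ltd, giving 49% + 51% = 100%.
Chain via Oakhollow Holdings Ltd → Talon Shipping BV (R2): 100% × 33% × 21% = 6.93% of Orion Manufacturing Inc.
Chain via Larkspur Group plc → Granite Logistics SA (R2): 50% × 22% × 33% = 3.63% of Orion Manufacturing Inc.
Aggregating (R3): 6.93% + 3.63% = 10.56%.

10.56%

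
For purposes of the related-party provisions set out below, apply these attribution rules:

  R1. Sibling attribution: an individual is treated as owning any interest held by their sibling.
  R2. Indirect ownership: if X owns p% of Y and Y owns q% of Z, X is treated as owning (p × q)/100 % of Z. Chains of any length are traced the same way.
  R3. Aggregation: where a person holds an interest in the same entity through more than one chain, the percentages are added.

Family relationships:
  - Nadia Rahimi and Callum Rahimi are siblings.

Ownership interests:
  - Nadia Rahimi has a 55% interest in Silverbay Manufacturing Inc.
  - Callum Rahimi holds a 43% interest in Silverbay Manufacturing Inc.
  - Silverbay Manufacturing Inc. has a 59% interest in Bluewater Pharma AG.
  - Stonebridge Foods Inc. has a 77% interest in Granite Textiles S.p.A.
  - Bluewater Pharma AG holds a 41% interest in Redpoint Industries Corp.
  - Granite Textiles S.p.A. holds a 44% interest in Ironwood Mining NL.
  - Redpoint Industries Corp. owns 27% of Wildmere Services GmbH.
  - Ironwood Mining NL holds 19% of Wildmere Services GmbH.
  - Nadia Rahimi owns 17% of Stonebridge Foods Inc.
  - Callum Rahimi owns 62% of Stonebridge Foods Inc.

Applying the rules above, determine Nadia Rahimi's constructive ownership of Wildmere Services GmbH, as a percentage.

11.486062%

By sibling attribution (R1), Nadia Rahimi is treated as also owning Callum Rahimi's interest in Stonebridge Foods Inc, giving 17% + 62% = 79%.
By sibling attribution (R1), Nadia Rahimi is treated as also owning Callum Rahimi's interest in Silverbay Manufacturing Inc, giving 55% + 43% = 98%.
Chain via Stonebridge Foods Inc. → Granite Textiles S.p.A. → Ironwood Mining NL (R2): 79% × 77% × 44% × 19% = 5.085388% of Wildmere Services GmbH.
Chain via Silverbay Manufacturing Inc. → Bluewater Pharma AG → Redpoint Industries Corp. (R2): 98% × 59% × 41% × 27% = 6.400674% of Wildmere Services GmbH.
Aggregating (R3): 5.085388% + 6.400674% = 11.486062%.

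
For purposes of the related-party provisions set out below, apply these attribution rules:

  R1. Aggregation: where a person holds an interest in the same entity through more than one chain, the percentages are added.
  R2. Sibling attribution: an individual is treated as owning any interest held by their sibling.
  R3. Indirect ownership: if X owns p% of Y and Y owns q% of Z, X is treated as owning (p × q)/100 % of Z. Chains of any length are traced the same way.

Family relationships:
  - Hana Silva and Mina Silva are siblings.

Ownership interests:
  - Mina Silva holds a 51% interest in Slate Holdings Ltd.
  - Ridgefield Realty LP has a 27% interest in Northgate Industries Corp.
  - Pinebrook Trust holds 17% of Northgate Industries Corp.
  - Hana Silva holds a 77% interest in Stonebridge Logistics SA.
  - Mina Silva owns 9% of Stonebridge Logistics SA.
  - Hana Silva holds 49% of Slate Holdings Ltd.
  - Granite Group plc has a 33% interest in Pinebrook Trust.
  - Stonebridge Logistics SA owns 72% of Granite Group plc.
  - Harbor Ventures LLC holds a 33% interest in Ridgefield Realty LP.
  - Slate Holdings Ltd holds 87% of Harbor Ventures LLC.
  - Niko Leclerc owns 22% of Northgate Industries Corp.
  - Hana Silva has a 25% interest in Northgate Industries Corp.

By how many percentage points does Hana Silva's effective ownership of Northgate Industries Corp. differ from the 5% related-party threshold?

31.225412

By sibling attribution (R2), Hana Silva is treated as also owning Mina Silva's interest in Stonebridge Logistics SA, giving 77% + 9% = 86%.
By sibling attribution (R2), Hana Silva is treated as also owning Mina Silva's interest in Slate Holdings Ltd, giving 49% + 51% = 100%.
Chain via Stonebridge Logistics SA → Granite Group plc → Pinebrook Trust (R3): 86% × 72% × 33% × 17% = 3.473712% of Northgate Industries Corp.
Chain via Slate Holdings Ltd → Harbor Ventures LLC → Ridgefield Realty LP (R3): 100% × 87% × 33% × 27% = 7.7517% of Northgate Industries Corp.
Direct interest in Northgate Industries Corp: 25%.
Aggregating (R1): 3.473712% + 7.7517% + 25% = 36.225412%.
36.225412% exceeds the 5% threshold by 31.225412 percentage points.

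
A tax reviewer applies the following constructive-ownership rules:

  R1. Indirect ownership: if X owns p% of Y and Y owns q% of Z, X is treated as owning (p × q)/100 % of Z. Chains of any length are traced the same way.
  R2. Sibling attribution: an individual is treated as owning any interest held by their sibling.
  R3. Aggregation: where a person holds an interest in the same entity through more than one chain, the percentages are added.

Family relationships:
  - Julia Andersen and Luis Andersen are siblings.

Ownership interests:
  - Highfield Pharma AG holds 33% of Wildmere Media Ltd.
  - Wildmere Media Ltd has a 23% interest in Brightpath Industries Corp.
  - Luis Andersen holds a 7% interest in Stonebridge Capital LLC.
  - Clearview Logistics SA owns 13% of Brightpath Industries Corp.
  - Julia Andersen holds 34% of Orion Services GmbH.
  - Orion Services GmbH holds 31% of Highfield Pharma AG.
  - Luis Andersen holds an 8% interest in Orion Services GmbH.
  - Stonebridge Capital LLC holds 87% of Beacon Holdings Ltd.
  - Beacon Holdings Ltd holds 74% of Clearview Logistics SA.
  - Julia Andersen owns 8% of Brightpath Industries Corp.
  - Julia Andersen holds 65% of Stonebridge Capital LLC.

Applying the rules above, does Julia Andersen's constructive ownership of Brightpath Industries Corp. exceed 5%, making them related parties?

Yes

By sibling attribution (R2), Julia Andersen is treated as also owning Luis Andersen's interest in Stonebridge Capital LLC, giving 65% + 7% = 72%.
By sibling attribution (R2), Julia Andersen is treated as also owning Luis Andersen's interest in Orion Services GmbH, giving 34% + 8% = 42%.
Chain via Stonebridge Capital LLC → Beacon Holdings Ltd → Clearview Logistics SA (R1): 72% × 87% × 74% × 13% = 6.025968% of Brightpath Industries Corp.
Chain via Orion Services GmbH → Highfield Pharma AG → Wildmere Media Ltd (R1): 42% × 31% × 33% × 23% = 0.988218% of Brightpath Industries Corp.
Direct interest in Brightpath Industries Corp: 8%.
Aggregating (R3): 6.025968% + 0.988218% + 8% = 15.014186%.
15.014186% exceeds the 5% threshold, so Julia is a related party to Brightpath Industries Corp.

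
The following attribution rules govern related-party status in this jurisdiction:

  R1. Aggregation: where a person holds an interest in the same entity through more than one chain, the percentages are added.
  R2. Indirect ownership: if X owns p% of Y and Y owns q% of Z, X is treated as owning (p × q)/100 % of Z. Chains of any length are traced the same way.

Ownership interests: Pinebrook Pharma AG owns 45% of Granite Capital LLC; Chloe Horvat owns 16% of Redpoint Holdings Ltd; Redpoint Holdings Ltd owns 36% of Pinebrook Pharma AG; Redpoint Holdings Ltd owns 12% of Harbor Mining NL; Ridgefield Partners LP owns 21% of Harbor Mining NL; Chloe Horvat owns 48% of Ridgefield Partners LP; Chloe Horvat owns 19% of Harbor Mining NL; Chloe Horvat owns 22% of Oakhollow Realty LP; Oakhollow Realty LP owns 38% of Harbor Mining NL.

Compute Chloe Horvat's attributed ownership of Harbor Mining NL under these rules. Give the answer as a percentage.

39.36%

Chain via Oakhollow Realty LP (R2): 22% × 38% = 8.36% of Harbor Mining NL.
Chain via Redpoint Holdings Ltd (R2): 16% × 12% = 1.92% of Harbor Mining NL.
Chain via Ridgefield Partners LP (R2): 48% × 21% = 10.08% of Harbor Mining NL.
Direct interest in Harbor Mining NL: 19%.
Aggregating (R1): 8.36% + 1.92% + 10.08% + 19% = 39.36%.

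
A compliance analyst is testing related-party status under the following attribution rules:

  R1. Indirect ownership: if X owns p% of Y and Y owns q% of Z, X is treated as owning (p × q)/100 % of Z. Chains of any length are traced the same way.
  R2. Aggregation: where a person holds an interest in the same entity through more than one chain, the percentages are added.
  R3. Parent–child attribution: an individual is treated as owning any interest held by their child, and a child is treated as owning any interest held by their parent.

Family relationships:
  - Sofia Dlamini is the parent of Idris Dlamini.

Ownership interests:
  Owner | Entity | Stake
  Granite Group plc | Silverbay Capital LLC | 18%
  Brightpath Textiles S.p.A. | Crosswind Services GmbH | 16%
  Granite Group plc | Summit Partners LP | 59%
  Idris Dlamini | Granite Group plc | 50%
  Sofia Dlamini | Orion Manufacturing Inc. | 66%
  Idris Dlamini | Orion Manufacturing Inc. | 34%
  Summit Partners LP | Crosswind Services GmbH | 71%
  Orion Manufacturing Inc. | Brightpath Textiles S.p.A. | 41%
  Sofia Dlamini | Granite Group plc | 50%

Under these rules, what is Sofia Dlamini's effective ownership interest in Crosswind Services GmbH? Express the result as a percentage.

By parent–child attribution (R3), Sofia Dlamini is treated as also owning Idris Dlamini's interest in Orion Manufacturing Inc, giving 66% + 34% = 100%.
By parent–child attribution (R3), Sofia Dlamini is treated as also owning Idris Dlamini's interest in Granite Group plc, giving 50% + 50% = 100%.
Chain via Orion Manufacturing Inc. → Brightpath Textiles S.p.A. (R1): 100% × 41% × 16% = 6.56% of Crosswind Services GmbH.
Chain via Granite Group plc → Summit Partners LP (R1): 100% × 59% × 71% = 41.89% of Crosswind Services GmbH.
Aggregating (R2): 6.56% + 41.89% = 48.45%.

48.45%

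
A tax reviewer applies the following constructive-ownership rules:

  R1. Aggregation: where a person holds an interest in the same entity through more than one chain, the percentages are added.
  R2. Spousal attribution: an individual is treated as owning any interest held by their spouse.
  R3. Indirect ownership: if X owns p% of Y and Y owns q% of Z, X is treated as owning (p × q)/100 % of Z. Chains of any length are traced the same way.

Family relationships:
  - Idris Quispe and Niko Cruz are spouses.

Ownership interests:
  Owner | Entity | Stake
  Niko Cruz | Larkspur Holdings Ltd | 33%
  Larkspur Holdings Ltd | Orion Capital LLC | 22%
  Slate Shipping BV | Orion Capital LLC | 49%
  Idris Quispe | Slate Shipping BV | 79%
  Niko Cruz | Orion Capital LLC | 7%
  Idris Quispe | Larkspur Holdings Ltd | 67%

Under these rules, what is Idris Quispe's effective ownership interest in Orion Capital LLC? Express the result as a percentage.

By spousal attribution (R2), Idris Quispe is treated as also owning Niko Cruz's interest in Larkspur Holdings Ltd, giving 67% + 33% = 100%.
By spousal attribution (R2), Idris Quispe is treated as owning Niko Cruz's 7% interest in Orion Capital LLC.
Chain via Larkspur Holdings Ltd (R3): 100% × 22% = 22% of Orion Capital LLC.
Chain via Slate Shipping BV (R3): 79% × 49% = 38.71% of Orion Capital LLC.
Direct interest in Orion Capital LLC: 7%.
Aggregating (R1): 22% + 38.71% + 7% = 67.71%.

67.71%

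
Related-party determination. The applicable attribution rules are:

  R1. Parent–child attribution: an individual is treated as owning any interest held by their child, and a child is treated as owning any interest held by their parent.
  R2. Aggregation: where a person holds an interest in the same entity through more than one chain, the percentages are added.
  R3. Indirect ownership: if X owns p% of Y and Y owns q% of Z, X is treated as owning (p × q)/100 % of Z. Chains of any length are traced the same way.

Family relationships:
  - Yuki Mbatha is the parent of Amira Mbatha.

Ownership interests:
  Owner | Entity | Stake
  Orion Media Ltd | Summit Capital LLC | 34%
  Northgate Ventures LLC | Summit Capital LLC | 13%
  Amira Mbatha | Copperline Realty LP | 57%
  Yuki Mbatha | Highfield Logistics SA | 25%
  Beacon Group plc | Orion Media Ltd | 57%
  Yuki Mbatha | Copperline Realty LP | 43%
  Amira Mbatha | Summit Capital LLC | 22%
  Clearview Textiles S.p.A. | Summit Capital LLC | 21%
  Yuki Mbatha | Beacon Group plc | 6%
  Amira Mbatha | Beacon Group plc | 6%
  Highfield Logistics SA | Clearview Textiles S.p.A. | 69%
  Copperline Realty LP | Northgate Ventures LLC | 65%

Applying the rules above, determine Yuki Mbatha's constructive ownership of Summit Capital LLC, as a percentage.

By parent–child attribution (R1), Yuki Mbatha is treated as also owning Amira Mbatha's interest in Beacon Group plc, giving 6% + 6% = 12%.
By parent–child attribution (R1), Yuki Mbatha is treated as also owning Amira Mbatha's interest in Copperline Realty LP, giving 43% + 57% = 100%.
By parent–child attribution (R1), Yuki Mbatha is treated as owning Amira Mbatha's 22% interest in Summit Capital LLC.
Chain via Beacon Group plc → Orion Media Ltd (R3): 12% × 57% × 34% = 2.3256% of Summit Capital LLC.
Chain via Copperline Realty LP → Northgate Ventures LLC (R3): 100% × 65% × 13% = 8.45% of Summit Capital LLC.
Chain via Highfield Logistics SA → Clearview Textiles S.p.A. (R3): 25% × 69% × 21% = 3.6225% of Summit Capital LLC.
Direct interest in Summit Capital LLC: 22%.
Aggregating (R2): 2.3256% + 8.45% + 3.6225% + 22% = 36.3981%.

36.3981%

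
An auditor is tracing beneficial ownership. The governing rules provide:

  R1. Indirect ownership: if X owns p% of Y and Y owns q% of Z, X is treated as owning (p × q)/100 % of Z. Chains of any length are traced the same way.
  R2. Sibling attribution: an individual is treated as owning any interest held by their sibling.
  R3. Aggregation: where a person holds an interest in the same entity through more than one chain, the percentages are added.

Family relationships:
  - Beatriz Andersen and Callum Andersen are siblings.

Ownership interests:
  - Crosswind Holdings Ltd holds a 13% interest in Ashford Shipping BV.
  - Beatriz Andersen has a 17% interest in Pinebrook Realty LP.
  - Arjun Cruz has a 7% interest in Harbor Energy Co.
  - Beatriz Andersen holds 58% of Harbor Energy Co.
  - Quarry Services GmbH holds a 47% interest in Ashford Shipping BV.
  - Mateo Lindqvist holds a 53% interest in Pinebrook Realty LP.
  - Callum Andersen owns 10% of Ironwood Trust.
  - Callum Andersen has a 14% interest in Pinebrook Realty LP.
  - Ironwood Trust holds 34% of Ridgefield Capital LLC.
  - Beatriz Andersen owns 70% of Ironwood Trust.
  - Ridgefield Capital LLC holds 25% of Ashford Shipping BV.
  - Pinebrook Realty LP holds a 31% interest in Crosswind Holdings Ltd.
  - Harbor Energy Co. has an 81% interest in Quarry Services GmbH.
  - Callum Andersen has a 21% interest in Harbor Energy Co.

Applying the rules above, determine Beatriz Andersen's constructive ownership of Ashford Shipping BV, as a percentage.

38.1246%

By sibling attribution (R2), Beatriz Andersen is treated as also owning Callum Andersen's interest in Pinebrook Realty LP, giving 17% + 14% = 31%.
By sibling attribution (R2), Beatriz Andersen is treated as also owning Callum Andersen's interest in Harbor Energy Co, giving 58% + 21% = 79%.
By sibling attribution (R2), Beatriz Andersen is treated as also owning Callum Andersen's interest in Ironwood Trust, giving 70% + 10% = 80%.
Chain via Pinebrook Realty LP → Crosswind Holdings Ltd (R1): 31% × 31% × 13% = 1.2493% of Ashford Shipping BV.
Chain via Harbor Energy Co. → Quarry Services GmbH (R1): 79% × 81% × 47% = 30.0753% of Ashford Shipping BV.
Chain via Ironwood Trust → Ridgefield Capital LLC (R1): 80% × 34% × 25% = 6.8% of Ashford Shipping BV.
Aggregating (R3): 1.2493% + 30.0753% + 6.8% = 38.1246%.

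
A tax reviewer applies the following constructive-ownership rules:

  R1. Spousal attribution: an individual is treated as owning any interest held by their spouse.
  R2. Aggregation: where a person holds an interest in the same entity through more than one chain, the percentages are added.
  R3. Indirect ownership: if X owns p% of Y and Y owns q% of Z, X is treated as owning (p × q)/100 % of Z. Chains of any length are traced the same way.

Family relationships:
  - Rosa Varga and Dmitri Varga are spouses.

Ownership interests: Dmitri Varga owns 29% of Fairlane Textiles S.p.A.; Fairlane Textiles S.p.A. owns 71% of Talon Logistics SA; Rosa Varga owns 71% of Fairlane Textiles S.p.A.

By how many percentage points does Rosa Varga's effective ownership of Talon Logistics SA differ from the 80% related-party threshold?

By spousal attribution (R1), Rosa Varga is treated as also owning Dmitri Varga's interest in Fairlane Textiles S.p.A, giving 71% + 29% = 100%.
Chain via Fairlane Textiles S.p.A. (R3): 100% × 71% = 71% of Talon Logistics SA.
71% falls short of the 80% threshold by 9 percentage points.

9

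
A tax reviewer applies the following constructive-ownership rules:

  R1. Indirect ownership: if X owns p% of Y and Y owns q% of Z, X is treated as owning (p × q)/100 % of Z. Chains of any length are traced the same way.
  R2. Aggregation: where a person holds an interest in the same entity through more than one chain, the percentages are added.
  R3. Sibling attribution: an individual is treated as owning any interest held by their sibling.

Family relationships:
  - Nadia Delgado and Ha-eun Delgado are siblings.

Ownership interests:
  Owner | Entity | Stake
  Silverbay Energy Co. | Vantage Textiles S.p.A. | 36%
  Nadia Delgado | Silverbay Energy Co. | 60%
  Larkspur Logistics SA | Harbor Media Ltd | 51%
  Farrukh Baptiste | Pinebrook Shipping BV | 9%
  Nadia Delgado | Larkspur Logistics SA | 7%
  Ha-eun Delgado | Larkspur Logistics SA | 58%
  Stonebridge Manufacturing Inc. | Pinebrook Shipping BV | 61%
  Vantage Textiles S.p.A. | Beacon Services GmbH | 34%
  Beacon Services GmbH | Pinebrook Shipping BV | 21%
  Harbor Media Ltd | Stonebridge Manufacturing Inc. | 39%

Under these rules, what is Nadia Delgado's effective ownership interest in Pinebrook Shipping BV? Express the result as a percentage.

9.428625%

By sibling attribution (R3), Nadia Delgado is treated as also owning Ha-eun Delgado's interest in Larkspur Logistics SA, giving 7% + 58% = 65%.
Chain via Larkspur Logistics SA → Harbor Media Ltd → Stonebridge Manufacturing Inc. (R1): 65% × 51% × 39% × 61% = 7.886385% of Pinebrook Shipping BV.
Chain via Silverbay Energy Co. → Vantage Textiles S.p.A. → Beacon Services GmbH (R1): 60% × 36% × 34% × 21% = 1.54224% of Pinebrook Shipping BV.
Aggregating (R2): 7.886385% + 1.54224% = 9.428625%.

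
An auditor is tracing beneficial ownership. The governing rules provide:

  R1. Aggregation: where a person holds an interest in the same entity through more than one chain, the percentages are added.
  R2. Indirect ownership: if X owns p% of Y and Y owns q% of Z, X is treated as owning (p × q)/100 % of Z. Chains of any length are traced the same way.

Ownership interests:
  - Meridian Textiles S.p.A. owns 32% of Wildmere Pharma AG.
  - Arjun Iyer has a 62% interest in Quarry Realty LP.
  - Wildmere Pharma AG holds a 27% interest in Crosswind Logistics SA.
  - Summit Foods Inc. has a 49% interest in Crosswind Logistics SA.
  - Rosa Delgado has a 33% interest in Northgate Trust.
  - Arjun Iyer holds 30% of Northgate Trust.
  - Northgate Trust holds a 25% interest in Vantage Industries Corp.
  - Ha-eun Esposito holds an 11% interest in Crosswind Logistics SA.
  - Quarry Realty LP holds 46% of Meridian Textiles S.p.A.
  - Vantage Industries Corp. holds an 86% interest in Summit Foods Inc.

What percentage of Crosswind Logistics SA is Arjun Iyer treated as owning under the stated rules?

Chain via Northgate Trust → Vantage Industries Corp. → Summit Foods Inc. (R2): 30% × 25% × 86% × 49% = 3.1605% of Crosswind Logistics SA.
Chain via Quarry Realty LP → Meridian Textiles S.p.A. → Wildmere Pharma AG (R2): 62% × 46% × 32% × 27% = 2.464128% of Crosswind Logistics SA.
Aggregating (R1): 3.1605% + 2.464128% = 5.624628%.

5.624628%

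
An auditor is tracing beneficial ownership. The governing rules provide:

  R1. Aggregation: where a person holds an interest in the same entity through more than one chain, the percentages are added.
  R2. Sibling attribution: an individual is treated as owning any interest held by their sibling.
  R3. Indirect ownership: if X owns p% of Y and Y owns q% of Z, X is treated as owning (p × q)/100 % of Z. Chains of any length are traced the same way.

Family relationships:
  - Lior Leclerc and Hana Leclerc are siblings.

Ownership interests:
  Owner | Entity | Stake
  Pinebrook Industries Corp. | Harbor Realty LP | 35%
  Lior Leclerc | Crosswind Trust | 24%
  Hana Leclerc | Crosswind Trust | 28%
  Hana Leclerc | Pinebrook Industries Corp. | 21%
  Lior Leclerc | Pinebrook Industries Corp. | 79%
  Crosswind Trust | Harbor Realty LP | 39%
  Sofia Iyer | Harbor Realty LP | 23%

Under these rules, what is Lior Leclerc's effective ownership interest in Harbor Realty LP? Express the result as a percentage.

By sibling attribution (R2), Lior Leclerc is treated as also owning Hana Leclerc's interest in Pinebrook Industries Corp, giving 79% + 21% = 100%.
By sibling attribution (R2), Lior Leclerc is treated as also owning Hana Leclerc's interest in Crosswind Trust, giving 24% + 28% = 52%.
Chain via Pinebrook Industries Corp. (R3): 100% × 35% = 35% of Harbor Realty LP.
Chain via Crosswind Trust (R3): 52% × 39% = 20.28% of Harbor Realty LP.
Aggregating (R1): 35% + 20.28% = 55.28%.

55.28%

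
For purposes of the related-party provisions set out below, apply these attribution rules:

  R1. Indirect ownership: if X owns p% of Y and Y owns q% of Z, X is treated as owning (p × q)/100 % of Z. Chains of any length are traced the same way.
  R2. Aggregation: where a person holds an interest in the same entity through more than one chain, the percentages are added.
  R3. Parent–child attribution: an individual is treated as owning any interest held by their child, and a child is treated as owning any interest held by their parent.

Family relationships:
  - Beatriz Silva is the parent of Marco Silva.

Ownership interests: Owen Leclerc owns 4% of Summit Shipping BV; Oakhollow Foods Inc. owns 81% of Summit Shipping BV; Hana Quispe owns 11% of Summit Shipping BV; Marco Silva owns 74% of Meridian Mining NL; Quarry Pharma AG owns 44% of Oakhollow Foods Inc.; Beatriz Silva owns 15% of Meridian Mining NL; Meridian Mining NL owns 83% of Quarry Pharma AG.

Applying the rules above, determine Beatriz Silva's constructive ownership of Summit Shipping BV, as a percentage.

By parent–child attribution (R3), Beatriz Silva is treated as also owning Marco Silva's interest in Meridian Mining NL, giving 15% + 74% = 89%.
Chain via Meridian Mining NL → Quarry Pharma AG → Oakhollow Foods Inc. (R1): 89% × 83% × 44% × 81% = 26.327268% of Summit Shipping BV.

26.327268%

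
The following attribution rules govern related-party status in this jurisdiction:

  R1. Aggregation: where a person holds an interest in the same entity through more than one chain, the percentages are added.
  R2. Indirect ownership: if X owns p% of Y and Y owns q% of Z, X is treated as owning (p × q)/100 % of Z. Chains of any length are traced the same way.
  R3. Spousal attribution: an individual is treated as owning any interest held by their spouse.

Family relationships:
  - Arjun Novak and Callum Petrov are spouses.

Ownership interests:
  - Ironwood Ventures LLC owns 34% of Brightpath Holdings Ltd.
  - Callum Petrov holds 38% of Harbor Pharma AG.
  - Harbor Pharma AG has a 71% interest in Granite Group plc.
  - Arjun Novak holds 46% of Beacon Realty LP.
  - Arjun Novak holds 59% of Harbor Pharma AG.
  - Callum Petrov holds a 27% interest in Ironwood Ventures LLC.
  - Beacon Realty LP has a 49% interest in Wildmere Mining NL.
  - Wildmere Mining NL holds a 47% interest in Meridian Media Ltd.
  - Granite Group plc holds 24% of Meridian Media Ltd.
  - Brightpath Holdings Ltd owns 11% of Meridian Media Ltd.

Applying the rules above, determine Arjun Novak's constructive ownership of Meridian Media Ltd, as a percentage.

28.1324%

By spousal attribution (R3), Arjun Novak is treated as also owning Callum Petrov's interest in Harbor Pharma AG, giving 59% + 38% = 97%.
By spousal attribution (R3), Arjun Novak is treated as owning Callum Petrov's 27% interest in Ironwood Ventures LLC.
Chain via Beacon Realty LP → Wildmere Mining NL (R2): 46% × 49% × 47% = 10.5938% of Meridian Media Ltd.
Chain via Harbor Pharma AG → Granite Group plc (R2): 97% × 71% × 24% = 16.5288% of Meridian Media Ltd.
Chain via Ironwood Ventures LLC → Brightpath Holdings Ltd (R2): 27% × 34% × 11% = 1.0098% of Meridian Media Ltd.
Aggregating (R1): 10.5938% + 16.5288% + 1.0098% = 28.1324%.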